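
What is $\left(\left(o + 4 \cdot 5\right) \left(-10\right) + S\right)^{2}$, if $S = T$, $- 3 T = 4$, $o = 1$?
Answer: $\frac{401956}{9} \approx 44662.0$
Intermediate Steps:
$T = - \frac{4}{3}$ ($T = \left(- \frac{1}{3}\right) 4 = - \frac{4}{3} \approx -1.3333$)
$S = - \frac{4}{3} \approx -1.3333$
$\left(\left(o + 4 \cdot 5\right) \left(-10\right) + S\right)^{2} = \left(\left(1 + 4 \cdot 5\right) \left(-10\right) - \frac{4}{3}\right)^{2} = \left(\left(1 + 20\right) \left(-10\right) - \frac{4}{3}\right)^{2} = \left(21 \left(-10\right) - \frac{4}{3}\right)^{2} = \left(-210 - \frac{4}{3}\right)^{2} = \left(- \frac{634}{3}\right)^{2} = \frac{401956}{9}$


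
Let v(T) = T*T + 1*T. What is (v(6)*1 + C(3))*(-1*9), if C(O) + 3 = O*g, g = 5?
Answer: -486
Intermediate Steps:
v(T) = T + T**2 (v(T) = T**2 + T = T + T**2)
C(O) = -3 + 5*O (C(O) = -3 + O*5 = -3 + 5*O)
(v(6)*1 + C(3))*(-1*9) = ((6*(1 + 6))*1 + (-3 + 5*3))*(-1*9) = ((6*7)*1 + (-3 + 15))*(-9) = (42*1 + 12)*(-9) = (42 + 12)*(-9) = 54*(-9) = -486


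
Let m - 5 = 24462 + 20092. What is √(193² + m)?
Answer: 4*√5113 ≈ 286.02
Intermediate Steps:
m = 44559 (m = 5 + (24462 + 20092) = 5 + 44554 = 44559)
√(193² + m) = √(193² + 44559) = √(37249 + 44559) = √81808 = 4*√5113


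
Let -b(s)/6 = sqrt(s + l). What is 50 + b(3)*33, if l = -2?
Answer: -148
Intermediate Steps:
b(s) = -6*sqrt(-2 + s) (b(s) = -6*sqrt(s - 2) = -6*sqrt(-2 + s))
50 + b(3)*33 = 50 - 6*sqrt(-2 + 3)*33 = 50 - 6*sqrt(1)*33 = 50 - 6*1*33 = 50 - 6*33 = 50 - 198 = -148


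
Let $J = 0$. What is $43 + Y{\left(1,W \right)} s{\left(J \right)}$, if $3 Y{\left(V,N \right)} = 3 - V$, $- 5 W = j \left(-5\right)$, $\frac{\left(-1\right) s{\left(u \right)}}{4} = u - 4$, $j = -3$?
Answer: $\frac{161}{3} \approx 53.667$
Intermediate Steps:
$s{\left(u \right)} = 16 - 4 u$ ($s{\left(u \right)} = - 4 \left(u - 4\right) = - 4 \left(-4 + u\right) = 16 - 4 u$)
$W = -3$ ($W = - \frac{\left(-3\right) \left(-5\right)}{5} = \left(- \frac{1}{5}\right) 15 = -3$)
$Y{\left(V,N \right)} = 1 - \frac{V}{3}$ ($Y{\left(V,N \right)} = \frac{3 - V}{3} = 1 - \frac{V}{3}$)
$43 + Y{\left(1,W \right)} s{\left(J \right)} = 43 + \left(1 - \frac{1}{3}\right) \left(16 - 0\right) = 43 + \left(1 - \frac{1}{3}\right) \left(16 + 0\right) = 43 + \frac{2}{3} \cdot 16 = 43 + \frac{32}{3} = \frac{161}{3}$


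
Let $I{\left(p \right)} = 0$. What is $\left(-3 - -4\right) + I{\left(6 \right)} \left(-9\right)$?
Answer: $1$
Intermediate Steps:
$\left(-3 - -4\right) + I{\left(6 \right)} \left(-9\right) = \left(-3 - -4\right) + 0 \left(-9\right) = \left(-3 + 4\right) + 0 = 1 + 0 = 1$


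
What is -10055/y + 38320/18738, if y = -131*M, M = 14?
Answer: 129344735/17182746 ≈ 7.5276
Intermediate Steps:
y = -1834 (y = -131*14 = -1834)
-10055/y + 38320/18738 = -10055/(-1834) + 38320/18738 = -10055*(-1/1834) + 38320*(1/18738) = 10055/1834 + 19160/9369 = 129344735/17182746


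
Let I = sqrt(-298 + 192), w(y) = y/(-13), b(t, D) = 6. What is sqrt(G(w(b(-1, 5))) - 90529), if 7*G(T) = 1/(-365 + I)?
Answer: sqrt(-90529 + 1/(7*(-365 + I*sqrt(106)))) ≈ 0.e-8 - 300.88*I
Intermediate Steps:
w(y) = -y/13 (w(y) = y*(-1/13) = -y/13)
I = I*sqrt(106) (I = sqrt(-106) = I*sqrt(106) ≈ 10.296*I)
G(T) = 1/(7*(-365 + I*sqrt(106)))
sqrt(G(w(b(-1, 5))) - 90529) = sqrt((-365/933317 - I*sqrt(106)/933317) - 90529) = sqrt(-84492255058/933317 - I*sqrt(106)/933317)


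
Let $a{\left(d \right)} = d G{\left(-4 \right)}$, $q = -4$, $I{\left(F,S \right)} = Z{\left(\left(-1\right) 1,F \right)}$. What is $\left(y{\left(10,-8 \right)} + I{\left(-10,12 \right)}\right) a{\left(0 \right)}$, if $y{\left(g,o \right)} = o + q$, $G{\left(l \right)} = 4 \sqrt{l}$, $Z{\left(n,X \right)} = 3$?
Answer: $0$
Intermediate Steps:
$I{\left(F,S \right)} = 3$
$y{\left(g,o \right)} = -4 + o$ ($y{\left(g,o \right)} = o - 4 = -4 + o$)
$a{\left(d \right)} = 8 i d$ ($a{\left(d \right)} = d 4 \sqrt{-4} = d 4 \cdot 2 i = d 8 i = 8 i d$)
$\left(y{\left(10,-8 \right)} + I{\left(-10,12 \right)}\right) a{\left(0 \right)} = \left(\left(-4 - 8\right) + 3\right) 8 i 0 = \left(-12 + 3\right) 0 = \left(-9\right) 0 = 0$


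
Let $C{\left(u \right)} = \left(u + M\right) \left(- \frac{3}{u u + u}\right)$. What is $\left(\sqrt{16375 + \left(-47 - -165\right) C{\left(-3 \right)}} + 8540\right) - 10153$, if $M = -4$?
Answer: $-1613 + 2 \sqrt{4197} \approx -1483.4$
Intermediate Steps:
$C{\left(u \right)} = - \frac{3 \left(-4 + u\right)}{u + u^{2}}$ ($C{\left(u \right)} = \left(u - 4\right) \left(- \frac{3}{u u + u}\right) = \left(-4 + u\right) \left(- \frac{3}{u^{2} + u}\right) = \left(-4 + u\right) \left(- \frac{3}{u + u^{2}}\right) = - \frac{3 \left(-4 + u\right)}{u + u^{2}}$)
$\left(\sqrt{16375 + \left(-47 - -165\right) C{\left(-3 \right)}} + 8540\right) - 10153 = \left(\sqrt{16375 + \left(-47 - -165\right) \frac{3 \left(4 - -3\right)}{\left(-3\right) \left(1 - 3\right)}} + 8540\right) - 10153 = \left(\sqrt{16375 + \left(-47 + 165\right) 3 \left(- \frac{1}{3}\right) \frac{1}{-2} \left(4 + 3\right)} + 8540\right) - 10153 = \left(\sqrt{16375 + 118 \cdot 3 \left(- \frac{1}{3}\right) \left(- \frac{1}{2}\right) 7} + 8540\right) - 10153 = \left(\sqrt{16375 + 118 \cdot \frac{7}{2}} + 8540\right) - 10153 = \left(\sqrt{16375 + 413} + 8540\right) - 10153 = \left(\sqrt{16788} + 8540\right) - 10153 = \left(2 \sqrt{4197} + 8540\right) - 10153 = \left(8540 + 2 \sqrt{4197}\right) - 10153 = -1613 + 2 \sqrt{4197}$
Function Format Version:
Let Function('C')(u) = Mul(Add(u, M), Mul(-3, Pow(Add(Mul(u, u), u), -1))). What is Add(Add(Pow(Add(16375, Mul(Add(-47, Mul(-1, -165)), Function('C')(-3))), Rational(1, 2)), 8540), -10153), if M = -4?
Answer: Add(-1613, Mul(2, Pow(4197, Rational(1, 2)))) ≈ -1483.4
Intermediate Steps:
Function('C')(u) = Mul(-3, Pow(Add(u, Pow(u, 2)), -1), Add(-4, u)) (Function('C')(u) = Mul(Add(u, -4), Mul(-3, Pow(Add(Mul(u, u), u), -1))) = Mul(Add(-4, u), Mul(-3, Pow(Add(Pow(u, 2), u), -1))) = Mul(Add(-4, u), Mul(-3, Pow(Add(u, Pow(u, 2)), -1))) = Mul(-3, Pow(Add(u, Pow(u, 2)), -1), Add(-4, u)))
Add(Add(Pow(Add(16375, Mul(Add(-47, Mul(-1, -165)), Function('C')(-3))), Rational(1, 2)), 8540), -10153) = Add(Add(Pow(Add(16375, Mul(Add(-47, Mul(-1, -165)), Mul(3, Pow(-3, -1), Pow(Add(1, -3), -1), Add(4, Mul(-1, -3))))), Rational(1, 2)), 8540), -10153) = Add(Add(Pow(Add(16375, Mul(Add(-47, 165), Mul(3, Rational(-1, 3), Pow(-2, -1), Add(4, 3)))), Rational(1, 2)), 8540), -10153) = Add(Add(Pow(Add(16375, Mul(118, Mul(3, Rational(-1, 3), Rational(-1, 2), 7))), Rational(1, 2)), 8540), -10153) = Add(Add(Pow(Add(16375, Mul(118, Rational(7, 2))), Rational(1, 2)), 8540), -10153) = Add(Add(Pow(Add(16375, 413), Rational(1, 2)), 8540), -10153) = Add(Add(Pow(16788, Rational(1, 2)), 8540), -10153) = Add(Add(Mul(2, Pow(4197, Rational(1, 2))), 8540), -10153) = Add(Add(8540, Mul(2, Pow(4197, Rational(1, 2)))), -10153) = Add(-1613, Mul(2, Pow(4197, Rational(1, 2))))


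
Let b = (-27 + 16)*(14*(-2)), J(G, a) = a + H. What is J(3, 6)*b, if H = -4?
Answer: 616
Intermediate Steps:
J(G, a) = -4 + a (J(G, a) = a - 4 = -4 + a)
b = 308 (b = -11*(-28) = 308)
J(3, 6)*b = (-4 + 6)*308 = 2*308 = 616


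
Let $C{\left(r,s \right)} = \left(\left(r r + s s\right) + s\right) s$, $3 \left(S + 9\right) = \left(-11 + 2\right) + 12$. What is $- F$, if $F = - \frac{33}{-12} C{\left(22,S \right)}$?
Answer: $11880$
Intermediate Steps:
$S = -8$ ($S = -9 + \frac{\left(-11 + 2\right) + 12}{3} = -9 + \frac{-9 + 12}{3} = -9 + \frac{1}{3} \cdot 3 = -9 + 1 = -8$)
$C{\left(r,s \right)} = s \left(s + r^{2} + s^{2}\right)$ ($C{\left(r,s \right)} = \left(\left(r^{2} + s^{2}\right) + s\right) s = \left(s + r^{2} + s^{2}\right) s = s \left(s + r^{2} + s^{2}\right)$)
$F = -11880$ ($F = - \frac{33}{-12} \left(- 8 \left(-8 + 22^{2} + \left(-8\right)^{2}\right)\right) = \left(-33\right) \left(- \frac{1}{12}\right) \left(- 8 \left(-8 + 484 + 64\right)\right) = \frac{11 \left(\left(-8\right) 540\right)}{4} = \frac{11}{4} \left(-4320\right) = -11880$)
$- F = \left(-1\right) \left(-11880\right) = 11880$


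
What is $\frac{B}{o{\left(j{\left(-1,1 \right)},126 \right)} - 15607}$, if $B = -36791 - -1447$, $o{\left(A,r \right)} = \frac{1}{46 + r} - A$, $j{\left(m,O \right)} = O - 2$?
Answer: $\frac{6079168}{2684231} \approx 2.2648$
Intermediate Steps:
$j{\left(m,O \right)} = -2 + O$ ($j{\left(m,O \right)} = O - 2 = -2 + O$)
$B = -35344$ ($B = -36791 + 1447 = -35344$)
$\frac{B}{o{\left(j{\left(-1,1 \right)},126 \right)} - 15607} = - \frac{35344}{\frac{1 - 46 \left(-2 + 1\right) - \left(-2 + 1\right) 126}{46 + 126} - 15607} = - \frac{35344}{\frac{1 - -46 - \left(-1\right) 126}{172} - 15607} = - \frac{35344}{\frac{1 + 46 + 126}{172} - 15607} = - \frac{35344}{\frac{1}{172} \cdot 173 - 15607} = - \frac{35344}{\frac{173}{172} - 15607} = - \frac{35344}{- \frac{2684231}{172}} = \left(-35344\right) \left(- \frac{172}{2684231}\right) = \frac{6079168}{2684231}$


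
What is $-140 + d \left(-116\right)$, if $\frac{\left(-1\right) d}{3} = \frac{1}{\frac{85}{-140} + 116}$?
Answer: $- \frac{147532}{1077} \approx -136.98$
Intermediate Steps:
$d = - \frac{28}{1077}$ ($d = - \frac{3}{\frac{85}{-140} + 116} = - \frac{3}{85 \left(- \frac{1}{140}\right) + 116} = - \frac{3}{- \frac{17}{28} + 116} = - \frac{3}{\frac{3231}{28}} = \left(-3\right) \frac{28}{3231} = - \frac{28}{1077} \approx -0.025998$)
$-140 + d \left(-116\right) = -140 - - \frac{3248}{1077} = -140 + \frac{3248}{1077} = - \frac{147532}{1077}$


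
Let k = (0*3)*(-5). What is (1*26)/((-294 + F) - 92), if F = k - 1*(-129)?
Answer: -26/257 ≈ -0.10117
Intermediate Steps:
k = 0 (k = 0*(-5) = 0)
F = 129 (F = 0 - 1*(-129) = 0 + 129 = 129)
(1*26)/((-294 + F) - 92) = (1*26)/((-294 + 129) - 92) = 26/(-165 - 92) = 26/(-257) = 26*(-1/257) = -26/257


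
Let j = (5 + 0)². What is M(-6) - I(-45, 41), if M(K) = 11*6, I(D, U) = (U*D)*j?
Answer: 46191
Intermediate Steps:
j = 25 (j = 5² = 25)
I(D, U) = 25*D*U (I(D, U) = (U*D)*25 = (D*U)*25 = 25*D*U)
M(K) = 66
M(-6) - I(-45, 41) = 66 - 25*(-45)*41 = 66 - 1*(-46125) = 66 + 46125 = 46191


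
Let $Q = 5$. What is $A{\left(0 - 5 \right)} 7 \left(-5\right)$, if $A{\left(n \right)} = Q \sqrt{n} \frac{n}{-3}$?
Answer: $- \frac{875 i \sqrt{5}}{3} \approx - 652.19 i$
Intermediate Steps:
$A{\left(n \right)} = - \frac{5 n^{\frac{3}{2}}}{3}$ ($A{\left(n \right)} = 5 \sqrt{n} \frac{n}{-3} = 5 \sqrt{n} n \left(- \frac{1}{3}\right) = 5 \sqrt{n} \left(- \frac{n}{3}\right) = - \frac{5 n^{\frac{3}{2}}}{3}$)
$A{\left(0 - 5 \right)} 7 \left(-5\right) = - \frac{5 \left(0 - 5\right)^{\frac{3}{2}}}{3} \cdot 7 \left(-5\right) = - \frac{5 \left(-5\right)^{\frac{3}{2}}}{3} \cdot 7 \left(-5\right) = - \frac{5 \left(- 5 i \sqrt{5}\right)}{3} \cdot 7 \left(-5\right) = \frac{25 i \sqrt{5}}{3} \cdot 7 \left(-5\right) = \frac{175 i \sqrt{5}}{3} \left(-5\right) = - \frac{875 i \sqrt{5}}{3}$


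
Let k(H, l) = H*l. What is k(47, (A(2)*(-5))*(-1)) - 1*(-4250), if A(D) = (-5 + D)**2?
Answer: 6365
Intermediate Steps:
k(47, (A(2)*(-5))*(-1)) - 1*(-4250) = 47*(((-5 + 2)**2*(-5))*(-1)) - 1*(-4250) = 47*(((-3)**2*(-5))*(-1)) + 4250 = 47*((9*(-5))*(-1)) + 4250 = 47*(-45*(-1)) + 4250 = 47*45 + 4250 = 2115 + 4250 = 6365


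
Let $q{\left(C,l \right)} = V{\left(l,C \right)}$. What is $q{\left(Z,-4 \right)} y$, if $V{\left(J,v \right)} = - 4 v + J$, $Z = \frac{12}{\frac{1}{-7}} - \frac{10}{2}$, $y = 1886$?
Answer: $663872$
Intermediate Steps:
$Z = -89$ ($Z = \frac{12}{- \frac{1}{7}} - 5 = 12 \left(-7\right) - 5 = -84 - 5 = -89$)
$V{\left(J,v \right)} = J - 4 v$
$q{\left(C,l \right)} = l - 4 C$
$q{\left(Z,-4 \right)} y = \left(-4 - -356\right) 1886 = \left(-4 + 356\right) 1886 = 352 \cdot 1886 = 663872$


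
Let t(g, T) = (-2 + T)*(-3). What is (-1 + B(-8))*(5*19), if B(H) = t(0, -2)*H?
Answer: -9215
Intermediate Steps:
t(g, T) = 6 - 3*T
B(H) = 12*H (B(H) = (6 - 3*(-2))*H = (6 + 6)*H = 12*H)
(-1 + B(-8))*(5*19) = (-1 + 12*(-8))*(5*19) = (-1 - 96)*95 = -97*95 = -9215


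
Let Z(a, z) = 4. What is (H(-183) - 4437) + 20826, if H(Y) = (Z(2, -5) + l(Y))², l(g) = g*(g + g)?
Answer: 4486604713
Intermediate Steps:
l(g) = 2*g² (l(g) = g*(2*g) = 2*g²)
H(Y) = (4 + 2*Y²)²
(H(-183) - 4437) + 20826 = (4*(2 + (-183)²)² - 4437) + 20826 = (4*(2 + 33489)² - 4437) + 20826 = (4*33491² - 4437) + 20826 = (4*1121647081 - 4437) + 20826 = (4486588324 - 4437) + 20826 = 4486583887 + 20826 = 4486604713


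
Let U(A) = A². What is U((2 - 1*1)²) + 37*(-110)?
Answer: -4069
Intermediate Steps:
U((2 - 1*1)²) + 37*(-110) = ((2 - 1*1)²)² + 37*(-110) = ((2 - 1)²)² - 4070 = (1²)² - 4070 = 1² - 4070 = 1 - 4070 = -4069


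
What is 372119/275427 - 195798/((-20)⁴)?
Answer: 2805492127/22034160000 ≈ 0.12732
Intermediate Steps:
372119/275427 - 195798/((-20)⁴) = 372119*(1/275427) - 195798/160000 = 372119/275427 - 195798*1/160000 = 372119/275427 - 97899/80000 = 2805492127/22034160000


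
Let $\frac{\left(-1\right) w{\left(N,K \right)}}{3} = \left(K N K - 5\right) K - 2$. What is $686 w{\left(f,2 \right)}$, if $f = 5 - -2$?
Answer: $-90552$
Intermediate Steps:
$f = 7$ ($f = 5 + 2 = 7$)
$w{\left(N,K \right)} = 6 - 3 K \left(-5 + N K^{2}\right)$ ($w{\left(N,K \right)} = - 3 \left(\left(K N K - 5\right) K - 2\right) = - 3 \left(\left(N K^{2} - 5\right) K - 2\right) = - 3 \left(\left(-5 + N K^{2}\right) K - 2\right) = - 3 \left(K \left(-5 + N K^{2}\right) - 2\right) = - 3 \left(-2 + K \left(-5 + N K^{2}\right)\right) = 6 - 3 K \left(-5 + N K^{2}\right)$)
$686 w{\left(f,2 \right)} = 686 \left(6 + 15 \cdot 2 - 21 \cdot 2^{3}\right) = 686 \left(6 + 30 - 21 \cdot 8\right) = 686 \left(6 + 30 - 168\right) = 686 \left(-132\right) = -90552$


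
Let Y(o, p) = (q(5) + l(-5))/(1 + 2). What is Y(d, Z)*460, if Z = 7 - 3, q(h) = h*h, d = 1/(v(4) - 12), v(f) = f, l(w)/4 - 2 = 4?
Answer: 22540/3 ≈ 7513.3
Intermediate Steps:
l(w) = 24 (l(w) = 8 + 4*4 = 8 + 16 = 24)
d = -⅛ (d = 1/(4 - 12) = 1/(-8) = -⅛ ≈ -0.12500)
q(h) = h²
Z = 4
Y(o, p) = 49/3 (Y(o, p) = (5² + 24)/(1 + 2) = (25 + 24)/3 = 49*(⅓) = 49/3)
Y(d, Z)*460 = (49/3)*460 = 22540/3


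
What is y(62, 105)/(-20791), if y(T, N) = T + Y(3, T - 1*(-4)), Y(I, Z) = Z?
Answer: -128/20791 ≈ -0.0061565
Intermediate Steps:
y(T, N) = 4 + 2*T (y(T, N) = T + (T - 1*(-4)) = T + (T + 4) = T + (4 + T) = 4 + 2*T)
y(62, 105)/(-20791) = (4 + 2*62)/(-20791) = (4 + 124)*(-1/20791) = 128*(-1/20791) = -128/20791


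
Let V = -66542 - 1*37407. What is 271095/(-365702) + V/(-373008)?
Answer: -1660690699/3589730832 ≈ -0.46262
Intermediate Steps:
V = -103949 (V = -66542 - 37407 = -103949)
271095/(-365702) + V/(-373008) = 271095/(-365702) - 103949/(-373008) = 271095*(-1/365702) - 103949*(-1/373008) = -271095/365702 + 5471/19632 = -1660690699/3589730832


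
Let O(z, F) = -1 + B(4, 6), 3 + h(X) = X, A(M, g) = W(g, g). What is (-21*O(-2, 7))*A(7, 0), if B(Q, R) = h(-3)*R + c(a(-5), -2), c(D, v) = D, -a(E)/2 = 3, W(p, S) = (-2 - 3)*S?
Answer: 0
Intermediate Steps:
W(p, S) = -5*S
A(M, g) = -5*g
a(E) = -6 (a(E) = -2*3 = -6)
h(X) = -3 + X
B(Q, R) = -6 - 6*R (B(Q, R) = (-3 - 3)*R - 6 = -6*R - 6 = -6 - 6*R)
O(z, F) = -43 (O(z, F) = -1 + (-6 - 6*6) = -1 + (-6 - 36) = -1 - 42 = -43)
(-21*O(-2, 7))*A(7, 0) = (-21*(-43))*(-5*0) = 903*0 = 0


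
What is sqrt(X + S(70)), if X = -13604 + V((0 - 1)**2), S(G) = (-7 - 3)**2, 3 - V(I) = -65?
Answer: 2*I*sqrt(3359) ≈ 115.91*I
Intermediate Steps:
V(I) = 68 (V(I) = 3 - 1*(-65) = 3 + 65 = 68)
S(G) = 100 (S(G) = (-10)**2 = 100)
X = -13536 (X = -13604 + 68 = -13536)
sqrt(X + S(70)) = sqrt(-13536 + 100) = sqrt(-13436) = 2*I*sqrt(3359)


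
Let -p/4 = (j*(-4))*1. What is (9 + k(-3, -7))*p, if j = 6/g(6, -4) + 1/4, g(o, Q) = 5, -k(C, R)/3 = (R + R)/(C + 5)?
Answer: 696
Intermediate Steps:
k(C, R) = -6*R/(5 + C) (k(C, R) = -3*(R + R)/(C + 5) = -3*2*R/(5 + C) = -6*R/(5 + C))
j = 29/20 (j = 6/5 + 1/4 = 29/20 ≈ 1.4500)
p = 116/5 (p = -4*(29/20)*(-4) = -(-116)/5 = -4*(-29/5) = 116/5 ≈ 23.200)
(9 + k(-3, -7))*p = (9 - 6*(-7)/(5 - 3))*(116/5) = (9 - 6*(-7)/2)*(116/5) = (9 - 6*(-7)*1/2)*(116/5) = (9 + 21)*(116/5) = 30*(116/5) = 696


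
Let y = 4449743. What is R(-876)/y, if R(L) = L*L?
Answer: 767376/4449743 ≈ 0.17245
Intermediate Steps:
R(L) = L²
R(-876)/y = (-876)²/4449743 = 767376*(1/4449743) = 767376/4449743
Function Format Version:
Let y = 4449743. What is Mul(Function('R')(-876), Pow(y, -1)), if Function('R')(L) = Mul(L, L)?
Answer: Rational(767376, 4449743) ≈ 0.17245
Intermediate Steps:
Function('R')(L) = Pow(L, 2)
Mul(Function('R')(-876), Pow(y, -1)) = Mul(Pow(-876, 2), Pow(4449743, -1)) = Mul(767376, Rational(1, 4449743)) = Rational(767376, 4449743)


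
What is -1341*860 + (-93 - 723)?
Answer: -1154076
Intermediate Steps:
-1341*860 + (-93 - 723) = -1153260 - 816 = -1154076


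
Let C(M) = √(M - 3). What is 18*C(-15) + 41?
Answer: 41 + 54*I*√2 ≈ 41.0 + 76.368*I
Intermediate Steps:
C(M) = √(-3 + M)
18*C(-15) + 41 = 18*√(-3 - 15) + 41 = 18*√(-18) + 41 = 18*(3*I*√2) + 41 = 54*I*√2 + 41 = 41 + 54*I*√2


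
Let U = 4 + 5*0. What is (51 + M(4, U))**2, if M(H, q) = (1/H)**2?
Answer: 667489/256 ≈ 2607.4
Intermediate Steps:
U = 4 (U = 4 + 0 = 4)
M(H, q) = H**(-2)
(51 + M(4, U))**2 = (51 + 4**(-2))**2 = (51 + 1/16)**2 = (817/16)**2 = 667489/256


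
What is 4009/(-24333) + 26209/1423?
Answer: 632038790/34625859 ≈ 18.253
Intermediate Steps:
4009/(-24333) + 26209/1423 = 4009*(-1/24333) + 26209*(1/1423) = -4009/24333 + 26209/1423 = 632038790/34625859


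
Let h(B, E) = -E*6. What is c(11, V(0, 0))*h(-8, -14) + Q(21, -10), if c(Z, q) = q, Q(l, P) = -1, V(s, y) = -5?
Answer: -421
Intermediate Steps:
h(B, E) = -6*E
c(11, V(0, 0))*h(-8, -14) + Q(21, -10) = -(-30)*(-14) - 1 = -5*84 - 1 = -420 - 1 = -421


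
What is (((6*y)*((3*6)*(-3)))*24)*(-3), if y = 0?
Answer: 0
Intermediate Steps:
(((6*y)*((3*6)*(-3)))*24)*(-3) = (((6*0)*((3*6)*(-3)))*24)*(-3) = ((0*(18*(-3)))*24)*(-3) = ((0*(-54))*24)*(-3) = (0*24)*(-3) = 0*(-3) = 0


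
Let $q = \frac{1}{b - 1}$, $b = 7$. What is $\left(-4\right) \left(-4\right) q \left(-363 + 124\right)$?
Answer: $- \frac{1912}{3} \approx -637.33$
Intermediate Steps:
$q = \frac{1}{6}$ ($q = \frac{1}{7 - 1} = \frac{1}{6} \approx 0.16667$)
$\left(-4\right) \left(-4\right) q \left(-363 + 124\right) = \left(-4\right) \left(-4\right) \frac{1}{6} \left(-363 + 124\right) = 16 \cdot \frac{1}{6} \left(-239\right) = \frac{8}{3} \left(-239\right) = - \frac{1912}{3}$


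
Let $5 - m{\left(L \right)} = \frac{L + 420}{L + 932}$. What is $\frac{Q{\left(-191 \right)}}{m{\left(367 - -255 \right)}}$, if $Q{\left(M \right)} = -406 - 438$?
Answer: $- \frac{163947}{841} \approx -194.94$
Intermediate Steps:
$Q{\left(M \right)} = -844$ ($Q{\left(M \right)} = -406 - 438 = -844$)
$m{\left(L \right)} = 5 - \frac{420 + L}{932 + L}$ ($m{\left(L \right)} = 5 - \frac{L + 420}{L + 932} = 5 - \frac{420 + L}{932 + L}$)
$\frac{Q{\left(-191 \right)}}{m{\left(367 - -255 \right)}} = - \frac{844}{4 \frac{1}{932 + \left(367 - -255\right)} \left(1060 + \left(367 - -255\right)\right)} = - \frac{844}{4 \frac{1}{932 + \left(367 + 255\right)} \left(1060 + \left(367 + 255\right)\right)} = - \frac{844}{4 \frac{1}{932 + 622} \left(1060 + 622\right)} = - \frac{844}{4 \cdot \frac{1}{1554} \cdot 1682} = - \frac{844}{\frac{3364}{777}} = \left(-844\right) \frac{777}{3364} = - \frac{163947}{841}$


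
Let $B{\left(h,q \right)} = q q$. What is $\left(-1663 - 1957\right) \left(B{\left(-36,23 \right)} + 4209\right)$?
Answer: $-17151560$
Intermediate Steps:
$B{\left(h,q \right)} = q^{2}$
$\left(-1663 - 1957\right) \left(B{\left(-36,23 \right)} + 4209\right) = \left(-1663 - 1957\right) \left(23^{2} + 4209\right) = - 3620 \left(529 + 4209\right) = \left(-3620\right) 4738 = -17151560$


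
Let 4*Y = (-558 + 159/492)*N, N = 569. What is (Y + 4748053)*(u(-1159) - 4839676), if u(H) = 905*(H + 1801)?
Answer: -6521471122317801/328 ≈ -1.9883e+13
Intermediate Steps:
u(H) = 1629905 + 905*H (u(H) = 905*(1801 + H) = 1629905 + 905*H)
Y = -52040171/656 (Y = ((-558 + 159/492)*569)/4 = ((-558 + 159*(1/492))*569)/4 = ((-558 + 53/164)*569)/4 = (-91459/164*569)/4 = (1/4)*(-52040171/164) = -52040171/656 ≈ -79330.)
(Y + 4748053)*(u(-1159) - 4839676) = (-52040171/656 + 4748053)*((1629905 + 905*(-1159)) - 4839676) = 3062682597*((1629905 - 1048895) - 4839676)/656 = 3062682597*(581010 - 4839676)/656 = (3062682597/656)*(-4258666) = -6521471122317801/328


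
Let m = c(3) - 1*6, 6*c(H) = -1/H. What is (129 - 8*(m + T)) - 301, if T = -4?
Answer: -824/9 ≈ -91.556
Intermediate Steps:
c(H) = -1/(6*H) (c(H) = (-1/H)/6 = -1/(6*H))
m = -109/18 (m = -1/6/3 - 1*6 = -1/6*1/3 - 6 = -1/18 - 6 = -109/18 ≈ -6.0556)
(129 - 8*(m + T)) - 301 = (129 - 8*(-109/18 - 4)) - 301 = (129 - 8*(-181/18)) - 301 = (129 + 724/9) - 301 = 1885/9 - 301 = -824/9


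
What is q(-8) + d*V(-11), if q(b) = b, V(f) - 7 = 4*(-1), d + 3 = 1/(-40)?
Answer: -683/40 ≈ -17.075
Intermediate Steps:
d = -121/40 (d = -3 + 1/(-40) = -3 - 1/40 = -121/40 ≈ -3.0250)
V(f) = 3 (V(f) = 7 + 4*(-1) = 7 - 4 = 3)
q(-8) + d*V(-11) = -8 - 121/40*3 = -8 - 363/40 = -683/40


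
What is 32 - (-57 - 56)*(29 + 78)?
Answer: 12123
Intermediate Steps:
32 - (-57 - 56)*(29 + 78) = 32 - (-113)*107 = 32 - 1*(-12091) = 32 + 12091 = 12123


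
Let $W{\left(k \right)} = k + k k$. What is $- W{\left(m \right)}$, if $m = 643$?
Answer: $-414092$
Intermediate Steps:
$W{\left(k \right)} = k + k^{2}$
$- W{\left(m \right)} = - 643 \left(1 + 643\right) = - 643 \cdot 644 = \left(-1\right) 414092 = -414092$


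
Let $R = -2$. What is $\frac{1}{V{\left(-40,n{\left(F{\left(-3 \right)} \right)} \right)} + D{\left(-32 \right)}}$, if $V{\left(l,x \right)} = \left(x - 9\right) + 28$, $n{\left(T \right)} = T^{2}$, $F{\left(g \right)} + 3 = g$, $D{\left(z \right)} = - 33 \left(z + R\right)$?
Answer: $\frac{1}{1177} \approx 0.00084962$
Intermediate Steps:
$D{\left(z \right)} = 66 - 33 z$ ($D{\left(z \right)} = - 33 \left(z - 2\right) = - 33 \left(-2 + z\right) = 66 - 33 z$)
$F{\left(g \right)} = -3 + g$
$V{\left(l,x \right)} = 19 + x$ ($V{\left(l,x \right)} = \left(x - 9\right) + 28 = \left(-9 + x\right) + 28 = 19 + x$)
$\frac{1}{V{\left(-40,n{\left(F{\left(-3 \right)} \right)} \right)} + D{\left(-32 \right)}} = \frac{1}{\left(19 + \left(-3 - 3\right)^{2}\right) + \left(66 - -1056\right)} = \frac{1}{\left(19 + \left(-6\right)^{2}\right) + \left(66 + 1056\right)} = \frac{1}{\left(19 + 36\right) + 1122} = \frac{1}{55 + 1122} = \frac{1}{1177}$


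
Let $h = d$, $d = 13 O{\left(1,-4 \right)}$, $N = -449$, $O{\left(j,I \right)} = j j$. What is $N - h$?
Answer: $-462$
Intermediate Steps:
$O{\left(j,I \right)} = j^{2}$
$d = 13$ ($d = 13 \cdot 1^{2} = 13 \cdot 1 = 13$)
$h = 13$
$N - h = -449 - 13 = -462$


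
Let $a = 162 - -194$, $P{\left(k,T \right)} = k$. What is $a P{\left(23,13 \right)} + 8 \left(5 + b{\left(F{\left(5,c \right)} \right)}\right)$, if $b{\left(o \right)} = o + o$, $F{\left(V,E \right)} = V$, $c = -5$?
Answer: $8308$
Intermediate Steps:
$b{\left(o \right)} = 2 o$
$a = 356$ ($a = 162 + 194 = 356$)
$a P{\left(23,13 \right)} + 8 \left(5 + b{\left(F{\left(5,c \right)} \right)}\right) = 356 \cdot 23 + 8 \left(5 + 2 \cdot 5\right) = 8188 + 8 \left(5 + 10\right) = 8188 + 8 \cdot 15 = 8188 + 120 = 8308$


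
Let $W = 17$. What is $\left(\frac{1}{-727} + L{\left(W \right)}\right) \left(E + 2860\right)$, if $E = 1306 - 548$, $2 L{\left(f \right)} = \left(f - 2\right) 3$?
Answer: $\frac{59177817}{727} \approx 81400.0$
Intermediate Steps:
$L{\left(f \right)} = -3 + \frac{3 f}{2}$ ($L{\left(f \right)} = \frac{\left(f - 2\right) 3}{2} = \frac{\left(-2 + f\right) 3}{2} = \frac{-6 + 3 f}{2} = -3 + \frac{3 f}{2}$)
$E = 758$
$\left(\frac{1}{-727} + L{\left(W \right)}\right) \left(E + 2860\right) = \left(\frac{1}{-727} + \left(-3 + \frac{3}{2} \cdot 17\right)\right) \left(758 + 2860\right) = \left(- \frac{1}{727} + \left(-3 + \frac{51}{2}\right)\right) 3618 = \left(- \frac{1}{727} + \frac{45}{2}\right) 3618 = \frac{32713}{1454} \cdot 3618 = \frac{59177817}{727}$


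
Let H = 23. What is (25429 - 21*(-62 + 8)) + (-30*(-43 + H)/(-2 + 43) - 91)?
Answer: 1085952/41 ≈ 26487.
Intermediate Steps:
(25429 - 21*(-62 + 8)) + (-30*(-43 + H)/(-2 + 43) - 91) = (25429 - 21*(-62 + 8)) + (-30*(-43 + 23)/(-2 + 43) - 91) = (25429 - 21*(-54)) + (-(-600)/41 - 91) = (25429 + 1134) + (-(-600)/41 - 91) = 26563 + (-30*(-20/41) - 91) = 26563 + (600/41 - 91) = 26563 - 3131/41 = 1085952/41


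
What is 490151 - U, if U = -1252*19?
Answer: 513939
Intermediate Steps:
U = -23788
490151 - U = 490151 - 1*(-23788) = 490151 + 23788 = 513939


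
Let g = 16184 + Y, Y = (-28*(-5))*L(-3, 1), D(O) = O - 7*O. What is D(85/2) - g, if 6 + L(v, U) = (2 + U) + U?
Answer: -16159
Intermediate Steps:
L(v, U) = -4 + 2*U (L(v, U) = -6 + ((2 + U) + U) = -6 + (2 + 2*U) = -4 + 2*U)
D(O) = -6*O
Y = -280 (Y = (-28*(-5))*(-4 + 2*1) = 140*(-4 + 2) = 140*(-2) = -280)
g = 15904 (g = 16184 - 280 = 15904)
D(85/2) - g = -510/2 - 1*15904 = -510/2 - 15904 = -6*85/2 - 15904 = -255 - 15904 = -16159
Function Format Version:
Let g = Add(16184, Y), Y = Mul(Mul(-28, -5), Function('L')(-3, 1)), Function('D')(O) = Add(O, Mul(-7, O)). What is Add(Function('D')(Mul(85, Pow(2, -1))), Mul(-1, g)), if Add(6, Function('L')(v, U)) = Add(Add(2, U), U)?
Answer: -16159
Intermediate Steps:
Function('L')(v, U) = Add(-4, Mul(2, U)) (Function('L')(v, U) = Add(-6, Add(Add(2, U), U)) = Add(-6, Add(2, Mul(2, U))) = Add(-4, Mul(2, U)))
Function('D')(O) = Mul(-6, O)
Y = -280 (Y = Mul(Mul(-28, -5), Add(-4, Mul(2, 1))) = Mul(140, Add(-4, 2)) = Mul(140, -2) = -280)
g = 15904 (g = Add(16184, -280) = 15904)
Add(Function('D')(Mul(85, Pow(2, -1))), Mul(-1, g)) = Add(Mul(-6, Mul(85, Pow(2, -1))), Mul(-1, 15904)) = Add(Mul(-6, Mul(85, Rational(1, 2))), -15904) = Add(Mul(-6, Rational(85, 2)), -15904) = Add(-255, -15904) = -16159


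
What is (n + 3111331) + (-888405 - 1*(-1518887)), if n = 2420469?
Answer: 6162282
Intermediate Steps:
(n + 3111331) + (-888405 - 1*(-1518887)) = (2420469 + 3111331) + (-888405 - 1*(-1518887)) = 5531800 + (-888405 + 1518887) = 5531800 + 630482 = 6162282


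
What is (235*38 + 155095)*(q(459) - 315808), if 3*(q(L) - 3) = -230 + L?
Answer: -51787394550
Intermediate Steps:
q(L) = -221/3 + L/3 (q(L) = 3 + (-230 + L)/3 = 3 + (-230/3 + L/3) = -221/3 + L/3)
(235*38 + 155095)*(q(459) - 315808) = (235*38 + 155095)*((-221/3 + (1/3)*459) - 315808) = (8930 + 155095)*((-221/3 + 153) - 315808) = 164025*(238/3 - 315808) = 164025*(-947186/3) = -51787394550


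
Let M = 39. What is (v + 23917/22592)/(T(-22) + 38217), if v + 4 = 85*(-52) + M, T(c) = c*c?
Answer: -99042003/874332992 ≈ -0.11328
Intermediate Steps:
T(c) = c**2
v = -4385 (v = -4 + (85*(-52) + 39) = -4 + (-4420 + 39) = -4 - 4381 = -4385)
(v + 23917/22592)/(T(-22) + 38217) = (-4385 + 23917/22592)/((-22)**2 + 38217) = (-4385 + 23917*(1/22592))/(484 + 38217) = (-4385 + 23917/22592)/38701 = -99042003/22592*1/38701 = -99042003/874332992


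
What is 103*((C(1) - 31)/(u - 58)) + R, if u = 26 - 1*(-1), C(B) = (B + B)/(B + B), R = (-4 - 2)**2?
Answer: 4206/31 ≈ 135.68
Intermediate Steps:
R = 36 (R = (-6)**2 = 36)
C(B) = 1 (C(B) = (2*B)/((2*B)) = (2*B)*(1/(2*B)) = 1)
u = 27 (u = 26 + 1 = 27)
103*((C(1) - 31)/(u - 58)) + R = 103*((1 - 31)/(27 - 58)) + 36 = 103*(-30/(-31)) + 36 = 103*(-30*(-1/31)) + 36 = 103*(30/31) + 36 = 3090/31 + 36 = 4206/31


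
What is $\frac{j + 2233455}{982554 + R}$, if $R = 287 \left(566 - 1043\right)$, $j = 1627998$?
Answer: $\frac{1287151}{281885} \approx 4.5662$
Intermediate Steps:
$R = -136899$ ($R = 287 \left(-477\right) = -136899$)
$\frac{j + 2233455}{982554 + R} = \frac{1627998 + 2233455}{982554 - 136899} = \frac{3861453}{845655} = 3861453 \cdot \frac{1}{845655} = \frac{1287151}{281885}$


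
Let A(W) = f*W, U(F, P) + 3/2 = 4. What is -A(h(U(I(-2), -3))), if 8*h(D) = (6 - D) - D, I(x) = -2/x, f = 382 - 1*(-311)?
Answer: -693/8 ≈ -86.625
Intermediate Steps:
f = 693 (f = 382 + 311 = 693)
U(F, P) = 5/2 (U(F, P) = -3/2 + 4 = 5/2)
h(D) = ¾ - D/4 (h(D) = ((6 - D) - D)/8 = (6 - 2*D)/8 = ¾ - D/4)
A(W) = 693*W
-A(h(U(I(-2), -3))) = -693*(¾ - ¼*5/2) = -693*(¾ - 5/8) = -693/8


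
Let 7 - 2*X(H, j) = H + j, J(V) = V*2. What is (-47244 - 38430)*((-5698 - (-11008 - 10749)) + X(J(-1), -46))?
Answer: -1378194801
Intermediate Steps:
J(V) = 2*V
X(H, j) = 7/2 - H/2 - j/2 (X(H, j) = 7/2 - (H + j)/2 = 7/2 + (-H/2 - j/2) = 7/2 - H/2 - j/2)
(-47244 - 38430)*((-5698 - (-11008 - 10749)) + X(J(-1), -46)) = (-47244 - 38430)*((-5698 - (-11008 - 10749)) + (7/2 - (-1) - 1/2*(-46))) = -85674*((-5698 - 1*(-21757)) + (7/2 - 1/2*(-2) + 23)) = -85674*((-5698 + 21757) + (7/2 + 1 + 23)) = -85674*(16059 + 55/2) = -85674*32173/2 = -1378194801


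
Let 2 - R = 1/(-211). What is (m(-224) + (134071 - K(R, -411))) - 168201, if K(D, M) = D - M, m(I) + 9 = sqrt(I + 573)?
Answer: -7290473/211 + sqrt(349) ≈ -34533.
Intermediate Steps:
R = 423/211 (R = 2 - 1/(-211) = 2 - 1*(-1/211) = 2 + 1/211 = 423/211 ≈ 2.0047)
m(I) = -9 + sqrt(573 + I) (m(I) = -9 + sqrt(I + 573) = -9 + sqrt(573 + I))
(m(-224) + (134071 - K(R, -411))) - 168201 = ((-9 + sqrt(573 - 224)) + (134071 - (423/211 - 1*(-411)))) - 168201 = ((-9 + sqrt(349)) + (134071 - (423/211 + 411))) - 168201 = ((-9 + sqrt(349)) + (134071 - 1*87144/211)) - 168201 = ((-9 + sqrt(349)) + (134071 - 87144/211)) - 168201 = ((-9 + sqrt(349)) + 28201837/211) - 168201 = (28199938/211 + sqrt(349)) - 168201 = -7290473/211 + sqrt(349)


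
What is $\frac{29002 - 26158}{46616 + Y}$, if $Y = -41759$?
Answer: $\frac{948}{1619} \approx 0.58555$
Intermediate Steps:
$\frac{29002 - 26158}{46616 + Y} = \frac{29002 - 26158}{46616 - 41759} = \frac{2844}{4857} = 2844 \cdot \frac{1}{4857} = \frac{948}{1619}$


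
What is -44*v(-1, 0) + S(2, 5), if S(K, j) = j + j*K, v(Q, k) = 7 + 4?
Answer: -469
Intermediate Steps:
v(Q, k) = 11
S(K, j) = j + K*j
-44*v(-1, 0) + S(2, 5) = -44*11 + 5*(1 + 2) = -484 + 5*3 = -484 + 15 = -469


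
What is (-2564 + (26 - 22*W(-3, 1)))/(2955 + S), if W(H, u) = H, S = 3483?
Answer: -412/1073 ≈ -0.38397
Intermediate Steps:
(-2564 + (26 - 22*W(-3, 1)))/(2955 + S) = (-2564 + (26 - 22*(-3)))/(2955 + 3483) = (-2564 + (26 + 66))/6438 = (-2564 + 92)*(1/6438) = -2472*1/6438 = -412/1073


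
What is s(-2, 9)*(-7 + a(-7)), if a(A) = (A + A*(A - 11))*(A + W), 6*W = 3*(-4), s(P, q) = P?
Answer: 2156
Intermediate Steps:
W = -2 (W = (3*(-4))/6 = (⅙)*(-12) = -2)
a(A) = (-2 + A)*(A + A*(-11 + A)) (a(A) = (A + A*(A - 11))*(A - 2) = (A + A*(-11 + A))*(-2 + A) = (-2 + A)*(A + A*(-11 + A)))
s(-2, 9)*(-7 + a(-7)) = -2*(-7 - 7*(20 + (-7)² - 12*(-7))) = -2*(-7 - 7*(20 + 49 + 84)) = -2*(-7 - 7*153) = -2*(-7 - 1071) = -2*(-1078) = 2156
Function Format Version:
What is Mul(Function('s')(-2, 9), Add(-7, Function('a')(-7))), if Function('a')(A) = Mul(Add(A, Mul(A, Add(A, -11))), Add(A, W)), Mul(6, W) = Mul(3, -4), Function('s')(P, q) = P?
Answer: 2156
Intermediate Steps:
W = -2 (W = Mul(Rational(1, 6), Mul(3, -4)) = Mul(Rational(1, 6), -12) = -2)
Function('a')(A) = Mul(Add(-2, A), Add(A, Mul(A, Add(-11, A)))) (Function('a')(A) = Mul(Add(A, Mul(A, Add(A, -11))), Add(A, -2)) = Mul(Add(A, Mul(A, Add(-11, A))), Add(-2, A)) = Mul(Add(-2, A), Add(A, Mul(A, Add(-11, A)))))
Mul(Function('s')(-2, 9), Add(-7, Function('a')(-7))) = Mul(-2, Add(-7, Mul(-7, Add(20, Pow(-7, 2), Mul(-12, -7))))) = Mul(-2, Add(-7, Mul(-7, Add(20, 49, 84)))) = Mul(-2, Add(-7, Mul(-7, 153))) = Mul(-2, Add(-7, -1071)) = Mul(-2, -1078) = 2156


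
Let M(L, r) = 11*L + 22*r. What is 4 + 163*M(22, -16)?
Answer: -17926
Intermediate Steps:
4 + 163*M(22, -16) = 4 + 163*(11*22 + 22*(-16)) = 4 + 163*(242 - 352) = 4 + 163*(-110) = 4 - 17930 = -17926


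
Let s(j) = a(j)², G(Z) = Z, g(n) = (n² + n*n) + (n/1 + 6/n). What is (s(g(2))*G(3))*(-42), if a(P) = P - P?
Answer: 0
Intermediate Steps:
a(P) = 0
g(n) = n + 2*n² + 6/n (g(n) = (n² + n²) + (n*1 + 6/n) = 2*n² + (n + 6/n) = n + 2*n² + 6/n)
s(j) = 0 (s(j) = 0² = 0)
(s(g(2))*G(3))*(-42) = (0*3)*(-42) = 0*(-42) = 0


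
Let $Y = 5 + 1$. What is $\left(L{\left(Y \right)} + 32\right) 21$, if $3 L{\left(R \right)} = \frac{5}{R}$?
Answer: $\frac{4067}{6} \approx 677.83$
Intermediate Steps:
$Y = 6$
$L{\left(R \right)} = \frac{5}{3 R}$ ($L{\left(R \right)} = \frac{5 \frac{1}{R}}{3} = \frac{5}{3 R}$)
$\left(L{\left(Y \right)} + 32\right) 21 = \left(\frac{5}{3 \cdot 6} + 32\right) 21 = \left(\frac{5}{3} \cdot \frac{1}{6} + 32\right) 21 = \left(\frac{5}{18} + 32\right) 21 = \frac{581}{18} \cdot 21 = \frac{4067}{6}$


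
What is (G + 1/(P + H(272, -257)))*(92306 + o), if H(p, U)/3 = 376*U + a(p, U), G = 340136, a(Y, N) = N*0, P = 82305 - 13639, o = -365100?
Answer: -10263640639993763/110615 ≈ -9.2787e+10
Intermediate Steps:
P = 68666
a(Y, N) = 0
H(p, U) = 1128*U (H(p, U) = 3*(376*U + 0) = 3*(376*U) = 1128*U)
(G + 1/(P + H(272, -257)))*(92306 + o) = (340136 + 1/(68666 + 1128*(-257)))*(92306 - 365100) = (340136 + 1/(68666 - 289896))*(-272794) = (340136 + 1/(-221230))*(-272794) = (340136 - 1/221230)*(-272794) = (75248287279/221230)*(-272794) = -10263640639993763/110615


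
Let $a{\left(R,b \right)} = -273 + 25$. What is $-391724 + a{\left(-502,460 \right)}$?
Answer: $-391972$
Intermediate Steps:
$a{\left(R,b \right)} = -248$
$-391724 + a{\left(-502,460 \right)} = -391724 - 248 = -391972$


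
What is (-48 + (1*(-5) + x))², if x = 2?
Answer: 2601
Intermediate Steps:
(-48 + (1*(-5) + x))² = (-48 + (1*(-5) + 2))² = (-48 + (-5 + 2))² = (-48 - 3)² = (-51)² = 2601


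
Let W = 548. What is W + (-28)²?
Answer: 1332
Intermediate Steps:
W + (-28)² = 548 + (-28)² = 548 + 784 = 1332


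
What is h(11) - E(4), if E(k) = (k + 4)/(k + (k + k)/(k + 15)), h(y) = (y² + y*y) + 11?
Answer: 5275/21 ≈ 251.19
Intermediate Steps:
h(y) = 11 + 2*y² (h(y) = (y² + y²) + 11 = 2*y² + 11 = 11 + 2*y²)
E(k) = (4 + k)/(k + 2*k/(15 + k)) (E(k) = (4 + k)/(k + (2*k)/(15 + k)) = (4 + k)/(k + 2*k/(15 + k)))
h(11) - E(4) = (11 + 2*11²) - (60 + 4² + 19*4)/(4*(17 + 4)) = (11 + 2*121) - (60 + 16 + 76)/(4*21) = (11 + 242) - 152/(4*21) = 253 - 1*38/21 = 253 - 38/21 = 5275/21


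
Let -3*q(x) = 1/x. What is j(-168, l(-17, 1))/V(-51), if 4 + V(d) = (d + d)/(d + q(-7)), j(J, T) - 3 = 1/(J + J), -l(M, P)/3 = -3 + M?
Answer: -538745/359184 ≈ -1.4999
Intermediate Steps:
l(M, P) = 9 - 3*M (l(M, P) = -3*(-3 + M) = 9 - 3*M)
j(J, T) = 3 + 1/(2*J) (j(J, T) = 3 + 1/(J + J) = 3 + 1/(2*J))
q(x) = -1/(3*x)
V(d) = -4 + 2*d/(1/21 + d) (V(d) = -4 + (d + d)/(d - ⅓/(-7)) = -4 + (2*d)/(d - ⅓*(-⅐)) = -4 + (2*d)/(d + 1/21) = -4 + (2*d)/(1/21 + d) = -4 + 2*d/(1/21 + d))
j(-168, l(-17, 1))/V(-51) = (3 + (½)/(-168))/((2*(-2 - 21*(-51))/(1 + 21*(-51)))) = (3 + (½)*(-1/168))/((2*(-2 + 1071)/(1 - 1071))) = (3 - 1/336)/((2*1069/(-1070))) = 1007/(336*((2*(-1/1070)*1069))) = 1007/(336*(-1069/535)) = (1007/336)*(-535/1069) = -538745/359184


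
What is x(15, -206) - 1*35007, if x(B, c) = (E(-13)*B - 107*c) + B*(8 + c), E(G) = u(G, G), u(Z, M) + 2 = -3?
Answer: -16010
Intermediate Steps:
u(Z, M) = -5 (u(Z, M) = -2 - 3 = -5)
E(G) = -5
x(B, c) = -107*c - 5*B + B*(8 + c) (x(B, c) = (-5*B - 107*c) + B*(8 + c) = (-107*c - 5*B) + B*(8 + c) = -107*c - 5*B + B*(8 + c))
x(15, -206) - 1*35007 = (-107*(-206) + 3*15 + 15*(-206)) - 1*35007 = (22042 + 45 - 3090) - 35007 = 18997 - 35007 = -16010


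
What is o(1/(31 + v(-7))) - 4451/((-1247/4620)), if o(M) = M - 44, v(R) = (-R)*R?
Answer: 369156289/22446 ≈ 16446.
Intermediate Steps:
v(R) = -R²
o(M) = -44 + M
o(1/(31 + v(-7))) - 4451/((-1247/4620)) = (-44 + 1/(31 - 1*(-7)²)) - 4451/((-1247/4620)) = (-44 + 1/(31 - 1*49)) - 4451/((-1247*1/4620)) = (-44 + 1/(31 - 49)) - 4451/(-1247/4620) = (-44 + 1/(-18)) - 4451*(-4620)/1247 = (-44 - 1/18) - 1*(-20563620/1247) = -793/18 + 20563620/1247 = 369156289/22446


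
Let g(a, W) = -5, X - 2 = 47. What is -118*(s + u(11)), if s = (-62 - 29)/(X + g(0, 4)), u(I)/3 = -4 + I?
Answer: -49147/22 ≈ -2234.0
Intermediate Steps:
X = 49 (X = 2 + 47 = 49)
u(I) = -12 + 3*I (u(I) = 3*(-4 + I) = -12 + 3*I)
s = -91/44 (s = (-62 - 29)/(49 - 5) = -91/44 ≈ -2.0682)
-118*(s + u(11)) = -118*(-91/44 + (-12 + 3*11)) = -118*(-91/44 + (-12 + 33)) = -118*(-91/44 + 21) = -118*833/44 = -49147/22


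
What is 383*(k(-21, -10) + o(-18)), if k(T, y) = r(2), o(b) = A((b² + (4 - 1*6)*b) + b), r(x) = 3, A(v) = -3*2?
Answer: -1149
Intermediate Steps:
A(v) = -6
o(b) = -6
k(T, y) = 3
383*(k(-21, -10) + o(-18)) = 383*(3 - 6) = 383*(-3) = -1149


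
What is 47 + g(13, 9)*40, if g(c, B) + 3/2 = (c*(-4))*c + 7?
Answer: -26773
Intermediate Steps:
g(c, B) = 11/2 - 4*c² (g(c, B) = -3/2 + ((c*(-4))*c + 7) = -3/2 + ((-4*c)*c + 7) = -3/2 + (-4*c² + 7) = -3/2 + (7 - 4*c²) = 11/2 - 4*c²)
47 + g(13, 9)*40 = 47 + (11/2 - 4*13²)*40 = 47 + (11/2 - 4*169)*40 = 47 + (11/2 - 676)*40 = 47 - 1341/2*40 = 47 - 26820 = -26773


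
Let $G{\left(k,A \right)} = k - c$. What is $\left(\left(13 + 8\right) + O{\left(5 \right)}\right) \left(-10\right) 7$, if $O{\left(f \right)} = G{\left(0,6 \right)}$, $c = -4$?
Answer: $-1750$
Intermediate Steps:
$G{\left(k,A \right)} = 4 + k$ ($G{\left(k,A \right)} = k - -4 = k + 4 = 4 + k$)
$O{\left(f \right)} = 4$ ($O{\left(f \right)} = 4 + 0 = 4$)
$\left(\left(13 + 8\right) + O{\left(5 \right)}\right) \left(-10\right) 7 = \left(\left(13 + 8\right) + 4\right) \left(-10\right) 7 = \left(21 + 4\right) \left(-10\right) 7 = 25 \left(-10\right) 7 = \left(-250\right) 7 = -1750$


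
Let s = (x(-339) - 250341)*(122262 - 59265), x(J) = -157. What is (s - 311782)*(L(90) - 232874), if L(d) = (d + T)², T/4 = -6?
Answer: 3606227541625184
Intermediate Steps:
T = -24 (T = 4*(-6) = -24)
s = -15780622506 (s = (-157 - 250341)*(122262 - 59265) = -250498*62997 = -15780622506)
L(d) = (-24 + d)² (L(d) = (d - 24)² = (-24 + d)²)
(s - 311782)*(L(90) - 232874) = (-15780622506 - 311782)*((-24 + 90)² - 232874) = -15780934288*(66² - 232874) = -15780934288*(4356 - 232874) = -15780934288*(-228518) = 3606227541625184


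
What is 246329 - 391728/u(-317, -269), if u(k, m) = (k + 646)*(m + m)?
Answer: 21800558693/88501 ≈ 2.4633e+5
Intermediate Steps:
u(k, m) = 2*m*(646 + k) (u(k, m) = (646 + k)*(2*m) = 2*m*(646 + k))
246329 - 391728/u(-317, -269) = 246329 - 391728/(2*(-269)*(646 - 317)) = 246329 - 391728/(2*(-269)*329) = 246329 - 391728/(-177002) = 246329 - 391728*(-1)/177002 = 246329 - 1*(-195864/88501) = 246329 + 195864/88501 = 21800558693/88501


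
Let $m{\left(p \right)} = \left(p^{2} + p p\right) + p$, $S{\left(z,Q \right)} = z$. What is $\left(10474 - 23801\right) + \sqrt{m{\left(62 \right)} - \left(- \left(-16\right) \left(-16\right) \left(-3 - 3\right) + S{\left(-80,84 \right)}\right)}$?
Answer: $-13327 + \sqrt{6294} \approx -13248.0$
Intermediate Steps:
$m{\left(p \right)} = p + 2 p^{2}$ ($m{\left(p \right)} = \left(p^{2} + p^{2}\right) + p = 2 p^{2} + p = p + 2 p^{2}$)
$\left(10474 - 23801\right) + \sqrt{m{\left(62 \right)} - \left(- \left(-16\right) \left(-16\right) \left(-3 - 3\right) + S{\left(-80,84 \right)}\right)} = \left(10474 - 23801\right) + \sqrt{62 \left(1 + 2 \cdot 62\right) + \left(\left(-16\right) \left(-16\right) \left(-3 - 3\right) - -80\right)} = -13327 + \sqrt{62 \left(1 + 124\right) + \left(256 \left(-3 - 3\right) + 80\right)} = -13327 + \sqrt{62 \cdot 125 + \left(256 \left(-6\right) + 80\right)} = -13327 + \sqrt{7750 + \left(-1536 + 80\right)} = -13327 + \sqrt{7750 - 1456} = -13327 + \sqrt{6294}$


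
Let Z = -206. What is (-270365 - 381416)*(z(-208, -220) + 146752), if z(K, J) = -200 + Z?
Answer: -95385542226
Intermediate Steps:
z(K, J) = -406 (z(K, J) = -200 - 206 = -406)
(-270365 - 381416)*(z(-208, -220) + 146752) = (-270365 - 381416)*(-406 + 146752) = -651781*146346 = -95385542226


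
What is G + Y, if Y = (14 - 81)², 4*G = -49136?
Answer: -7795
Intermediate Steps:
G = -12284 (G = (¼)*(-49136) = -12284)
Y = 4489 (Y = (-67)² = 4489)
G + Y = -12284 + 4489 = -7795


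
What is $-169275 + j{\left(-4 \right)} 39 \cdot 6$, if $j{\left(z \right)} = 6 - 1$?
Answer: $-168105$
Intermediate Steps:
$j{\left(z \right)} = 5$ ($j{\left(z \right)} = 6 - 1 = 5$)
$-169275 + j{\left(-4 \right)} 39 \cdot 6 = -169275 + 5 \cdot 39 \cdot 6 = -169275 + 195 \cdot 6 = -169275 + 1170 = -168105$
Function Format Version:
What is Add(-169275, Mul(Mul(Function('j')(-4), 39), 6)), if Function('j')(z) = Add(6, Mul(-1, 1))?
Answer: -168105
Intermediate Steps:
Function('j')(z) = 5 (Function('j')(z) = Add(6, -1) = 5)
Add(-169275, Mul(Mul(Function('j')(-4), 39), 6)) = Add(-169275, Mul(Mul(5, 39), 6)) = Add(-169275, Mul(195, 6)) = Add(-169275, 1170) = -168105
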